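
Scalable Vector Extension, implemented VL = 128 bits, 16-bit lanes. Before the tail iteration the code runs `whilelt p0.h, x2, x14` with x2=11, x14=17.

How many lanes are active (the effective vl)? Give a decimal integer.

128-bit reg / 16-bit elem → 8 lanes
whilelt: lane j active iff 11+j < 17 → j < 6 → 6 active

vl = 6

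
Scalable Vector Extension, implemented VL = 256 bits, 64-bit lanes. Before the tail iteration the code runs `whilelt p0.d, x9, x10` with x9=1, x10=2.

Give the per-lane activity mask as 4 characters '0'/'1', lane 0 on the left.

register lanes = 256/64 = 4
p0[j] = (1+j < 2); true for j=0..0 → 1 lanes set
bits (lane 0 leftmost): 1000

predicate = 1000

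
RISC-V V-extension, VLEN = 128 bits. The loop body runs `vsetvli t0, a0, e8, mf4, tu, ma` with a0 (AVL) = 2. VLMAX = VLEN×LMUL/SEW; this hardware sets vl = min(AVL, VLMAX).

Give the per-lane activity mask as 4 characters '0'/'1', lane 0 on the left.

predicate = 1100

VLMAX = VLEN×LMUL/SEW = 128×1/4/8 = 4
vl ← min(2, 4) = 2
bits (lane 0 leftmost): 1100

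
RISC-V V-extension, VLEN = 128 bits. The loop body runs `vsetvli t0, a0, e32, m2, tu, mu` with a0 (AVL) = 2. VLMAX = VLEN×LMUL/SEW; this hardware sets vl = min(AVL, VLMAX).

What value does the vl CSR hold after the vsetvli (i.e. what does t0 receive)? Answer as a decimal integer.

vl = 2

lanes per group: 128·2/32 = 8
vl = min(AVL, VLMAX) = min(2, 8) = 2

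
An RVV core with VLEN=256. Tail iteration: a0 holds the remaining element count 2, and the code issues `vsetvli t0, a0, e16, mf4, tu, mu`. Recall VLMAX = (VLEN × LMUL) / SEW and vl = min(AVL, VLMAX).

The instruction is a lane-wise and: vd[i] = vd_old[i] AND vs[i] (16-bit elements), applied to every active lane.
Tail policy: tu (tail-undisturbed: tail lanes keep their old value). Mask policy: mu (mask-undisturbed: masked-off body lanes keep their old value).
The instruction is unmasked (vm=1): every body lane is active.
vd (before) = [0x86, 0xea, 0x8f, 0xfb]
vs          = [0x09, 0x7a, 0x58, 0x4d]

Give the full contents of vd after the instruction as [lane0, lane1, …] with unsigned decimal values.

lanes per group: 256·1/4/16 = 4
vl ← min(2, 4) = 2
[0] and(0x86,0x09) = 0x00
[1] and(0xea,0x7a) = 0x6a
[2] tail/keep = 0x8f
[3] tail/keep = 0xfb

vd = [0, 106, 143, 251]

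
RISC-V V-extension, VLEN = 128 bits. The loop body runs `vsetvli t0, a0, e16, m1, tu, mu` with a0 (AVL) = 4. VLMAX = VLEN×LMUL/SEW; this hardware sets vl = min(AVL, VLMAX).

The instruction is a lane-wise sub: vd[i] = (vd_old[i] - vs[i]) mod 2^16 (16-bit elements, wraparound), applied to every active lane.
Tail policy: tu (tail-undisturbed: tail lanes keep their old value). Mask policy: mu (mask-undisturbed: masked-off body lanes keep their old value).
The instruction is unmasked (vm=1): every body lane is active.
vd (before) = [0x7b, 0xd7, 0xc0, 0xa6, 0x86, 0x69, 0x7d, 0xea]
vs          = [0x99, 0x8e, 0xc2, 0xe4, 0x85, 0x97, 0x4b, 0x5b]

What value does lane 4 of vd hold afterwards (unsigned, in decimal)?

VLMAX = VLEN×LMUL/SEW = 128×1/16 = 8
AVL=4 ≤ VLMAX=8, so vl = 4
  i=0: sub(0x7b,0x99) → 65506
  i=1: sub(0xd7,0x8e) → 73
  i=2: sub(0xc0,0xc2) → 65534
  i=3: sub(0xa6,0xe4) → 65474
  i=4: tail/keep → 134
  i=5: tail/keep → 105
  i=6: tail/keep → 125
  i=7: tail/keep → 234

vd[4] = 134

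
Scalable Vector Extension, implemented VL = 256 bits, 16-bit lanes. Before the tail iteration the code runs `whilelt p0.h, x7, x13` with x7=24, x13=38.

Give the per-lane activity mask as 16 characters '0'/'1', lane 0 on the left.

lane count: 256 div 16 = 16
whilelt: lane j active iff 24+j < 38 → j < 14 → 14 active
bits (lane 0 leftmost): 1111111111111100

predicate = 1111111111111100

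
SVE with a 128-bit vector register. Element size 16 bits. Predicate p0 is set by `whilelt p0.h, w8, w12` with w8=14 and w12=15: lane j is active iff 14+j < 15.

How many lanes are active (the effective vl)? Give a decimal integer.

lane count: 128 div 16 = 8
p0[j] = (14+j < 15); true for j=0..0 → 1 lanes set

vl = 1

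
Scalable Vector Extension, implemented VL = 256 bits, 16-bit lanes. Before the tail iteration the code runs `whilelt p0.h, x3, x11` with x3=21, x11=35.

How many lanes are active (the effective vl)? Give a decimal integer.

vl = 14

256-bit reg / 16-bit elem → 16 lanes
p0[j] = (21+j < 35); true for j=0..13 → 14 lanes set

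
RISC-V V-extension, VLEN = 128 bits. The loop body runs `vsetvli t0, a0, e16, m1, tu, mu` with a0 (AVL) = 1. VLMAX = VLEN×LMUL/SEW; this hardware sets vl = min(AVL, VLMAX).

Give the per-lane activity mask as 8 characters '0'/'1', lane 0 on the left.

lanes per group: 128·1/16 = 8
vl = min(AVL, VLMAX) = min(1, 8) = 1
bits (lane 0 leftmost): 10000000

predicate = 10000000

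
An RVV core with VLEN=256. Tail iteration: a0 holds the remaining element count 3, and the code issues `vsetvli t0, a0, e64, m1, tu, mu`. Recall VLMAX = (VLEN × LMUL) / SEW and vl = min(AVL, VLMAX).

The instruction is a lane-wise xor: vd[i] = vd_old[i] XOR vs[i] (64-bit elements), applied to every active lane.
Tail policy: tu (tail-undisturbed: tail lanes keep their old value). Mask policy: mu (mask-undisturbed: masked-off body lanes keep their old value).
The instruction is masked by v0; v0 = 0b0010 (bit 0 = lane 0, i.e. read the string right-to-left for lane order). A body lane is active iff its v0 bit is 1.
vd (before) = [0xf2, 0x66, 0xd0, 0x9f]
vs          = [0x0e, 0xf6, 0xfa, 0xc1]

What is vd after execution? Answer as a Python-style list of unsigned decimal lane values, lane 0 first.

vd = [242, 144, 208, 159]

VLMAX = (256 × 1) / 64 = 4 lanes
vl = min(AVL, VLMAX) = min(3, 4) = 3
  i=0: mask-off/keep → 242
  i=1: xor(0x66,0xf6) → 144
  i=2: mask-off/keep → 208
  i=3: tail/keep → 159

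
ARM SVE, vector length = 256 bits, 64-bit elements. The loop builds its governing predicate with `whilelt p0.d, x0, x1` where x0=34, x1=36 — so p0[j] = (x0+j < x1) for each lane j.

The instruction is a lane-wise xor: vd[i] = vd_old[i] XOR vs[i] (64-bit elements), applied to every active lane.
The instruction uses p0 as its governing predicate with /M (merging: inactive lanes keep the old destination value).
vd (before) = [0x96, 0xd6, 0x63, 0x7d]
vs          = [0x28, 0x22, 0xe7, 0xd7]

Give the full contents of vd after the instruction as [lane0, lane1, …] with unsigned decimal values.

256-bit reg / 64-bit elem → 4 lanes
whilelt: lane j active iff 34+j < 36 → j < 2 → 2 active
lane  0: xor(0x96,0x28) ⇒ 0xbe
lane  1: xor(0xd6,0x22) ⇒ 0xf4
lane  2: tail/keep ⇒ 0x63
lane  3: tail/keep ⇒ 0x7d

vd = [190, 244, 99, 125]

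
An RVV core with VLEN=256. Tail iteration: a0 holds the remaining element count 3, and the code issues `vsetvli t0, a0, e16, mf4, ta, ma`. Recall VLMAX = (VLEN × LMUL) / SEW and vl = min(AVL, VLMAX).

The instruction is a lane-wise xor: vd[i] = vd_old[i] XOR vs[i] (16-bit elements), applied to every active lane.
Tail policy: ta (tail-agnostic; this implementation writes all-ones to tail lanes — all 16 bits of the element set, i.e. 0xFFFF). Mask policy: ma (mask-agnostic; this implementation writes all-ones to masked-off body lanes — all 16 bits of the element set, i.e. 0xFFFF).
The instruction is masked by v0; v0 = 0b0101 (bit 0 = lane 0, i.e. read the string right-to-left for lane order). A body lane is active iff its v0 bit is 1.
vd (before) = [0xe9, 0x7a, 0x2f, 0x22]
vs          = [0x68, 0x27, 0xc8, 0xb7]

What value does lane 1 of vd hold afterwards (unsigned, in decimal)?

vd[1] = 65535

VLMAX = (256 × 1/4) / 16 = 4 lanes
vl ← min(3, 4) = 3
  i=0: xor(0xe9,0x68) → 129
  i=1: mask-off/ones → 65535
  i=2: xor(0x2f,0xc8) → 231
  i=3: tail/ones → 65535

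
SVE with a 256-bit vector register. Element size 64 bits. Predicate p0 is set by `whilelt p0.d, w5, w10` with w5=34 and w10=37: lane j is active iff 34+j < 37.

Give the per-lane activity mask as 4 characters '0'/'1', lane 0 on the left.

predicate = 1110

lane count: 256 div 64 = 4
whilelt: lane j active iff 34+j < 37 → j < 3 → 3 active
bits (lane 0 leftmost): 1110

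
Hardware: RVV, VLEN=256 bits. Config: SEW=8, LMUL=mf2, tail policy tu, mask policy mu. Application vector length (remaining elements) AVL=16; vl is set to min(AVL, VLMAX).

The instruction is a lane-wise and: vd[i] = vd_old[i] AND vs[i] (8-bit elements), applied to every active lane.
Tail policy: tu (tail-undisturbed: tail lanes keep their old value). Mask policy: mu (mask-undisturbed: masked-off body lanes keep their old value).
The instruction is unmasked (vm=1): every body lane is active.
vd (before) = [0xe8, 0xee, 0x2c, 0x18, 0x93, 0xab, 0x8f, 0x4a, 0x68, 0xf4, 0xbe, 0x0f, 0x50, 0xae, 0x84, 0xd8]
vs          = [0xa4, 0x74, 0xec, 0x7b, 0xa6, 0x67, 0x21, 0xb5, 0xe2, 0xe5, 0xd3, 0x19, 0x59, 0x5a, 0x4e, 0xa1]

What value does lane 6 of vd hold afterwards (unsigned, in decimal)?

VLMAX = VLEN×LMUL/SEW = 256×1/2/8 = 16
AVL=16 ≤ VLMAX=16, so vl = 16
  i=0: and(0xe8,0xa4) → 160
  i=1: and(0xee,0x74) → 100
  i=2: and(0x2c,0xec) → 44
  i=3: and(0x18,0x7b) → 24
  i=4: and(0x93,0xa6) → 130
  i=5: and(0xab,0x67) → 35
  i=6: and(0x8f,0x21) → 1
  i=7: and(0x4a,0xb5) → 0
  i=8: and(0x68,0xe2) → 96
  i=9: and(0xf4,0xe5) → 228
  i=10: and(0xbe,0xd3) → 146
  i=11: and(0x0f,0x19) → 9
  i=12: and(0x50,0x59) → 80
  i=13: and(0xae,0x5a) → 10
  i=14: and(0x84,0x4e) → 4
  i=15: and(0xd8,0xa1) → 128

vd[6] = 1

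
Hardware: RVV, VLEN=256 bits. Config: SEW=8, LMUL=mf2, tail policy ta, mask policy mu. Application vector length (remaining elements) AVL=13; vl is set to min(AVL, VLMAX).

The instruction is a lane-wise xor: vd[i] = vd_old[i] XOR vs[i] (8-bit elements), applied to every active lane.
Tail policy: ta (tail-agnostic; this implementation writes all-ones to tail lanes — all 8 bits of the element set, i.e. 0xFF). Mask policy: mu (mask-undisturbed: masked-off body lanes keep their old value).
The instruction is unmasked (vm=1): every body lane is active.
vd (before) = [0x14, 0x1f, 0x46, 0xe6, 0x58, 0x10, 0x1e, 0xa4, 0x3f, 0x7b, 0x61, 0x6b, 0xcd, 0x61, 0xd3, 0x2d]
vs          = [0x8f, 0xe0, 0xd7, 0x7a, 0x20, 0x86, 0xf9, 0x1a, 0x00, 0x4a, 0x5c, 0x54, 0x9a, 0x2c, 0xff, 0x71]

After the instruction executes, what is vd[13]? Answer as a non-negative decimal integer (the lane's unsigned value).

VLMAX = VLEN×LMUL/SEW = 256×1/2/8 = 16
AVL=13 ≤ VLMAX=16, so vl = 13
[0] xor(0x14,0x8f) = 0x9b
[1] xor(0x1f,0xe0) = 0xff
[2] xor(0x46,0xd7) = 0x91
[3] xor(0xe6,0x7a) = 0x9c
[4] xor(0x58,0x20) = 0x78
[5] xor(0x10,0x86) = 0x96
[6] xor(0x1e,0xf9) = 0xe7
[7] xor(0xa4,0x1a) = 0xbe
[8] xor(0x3f,0x00) = 0x3f
[9] xor(0x7b,0x4a) = 0x31
[10] xor(0x61,0x5c) = 0x3d
[11] xor(0x6b,0x54) = 0x3f
[12] xor(0xcd,0x9a) = 0x57
[13] tail/ones = 0xff
[14] tail/ones = 0xff
[15] tail/ones = 0xff

vd[13] = 255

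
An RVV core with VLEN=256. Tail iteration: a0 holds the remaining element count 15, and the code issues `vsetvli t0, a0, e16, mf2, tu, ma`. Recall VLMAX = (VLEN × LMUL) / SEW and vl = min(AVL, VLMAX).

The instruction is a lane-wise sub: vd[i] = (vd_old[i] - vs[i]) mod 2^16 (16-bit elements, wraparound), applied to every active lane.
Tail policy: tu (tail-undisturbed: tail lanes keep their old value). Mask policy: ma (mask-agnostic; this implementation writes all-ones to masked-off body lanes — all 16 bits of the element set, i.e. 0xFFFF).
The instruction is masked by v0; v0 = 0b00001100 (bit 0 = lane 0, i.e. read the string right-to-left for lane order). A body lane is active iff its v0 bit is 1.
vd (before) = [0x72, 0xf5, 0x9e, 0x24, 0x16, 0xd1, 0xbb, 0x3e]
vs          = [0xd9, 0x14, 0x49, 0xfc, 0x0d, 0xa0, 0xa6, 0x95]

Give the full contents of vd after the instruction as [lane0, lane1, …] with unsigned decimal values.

VLMAX = VLEN×LMUL/SEW = 256×1/2/16 = 8
vl ← min(15, 8) = 8
lane  0: mask-off/ones ⇒ 0xffff
lane  1: mask-off/ones ⇒ 0xffff
lane  2: sub(0x9e,0x49) ⇒ 0x55
lane  3: sub(0x24,0xfc) ⇒ 0xff28
lane  4: mask-off/ones ⇒ 0xffff
lane  5: mask-off/ones ⇒ 0xffff
lane  6: mask-off/ones ⇒ 0xffff
lane  7: mask-off/ones ⇒ 0xffff

vd = [65535, 65535, 85, 65320, 65535, 65535, 65535, 65535]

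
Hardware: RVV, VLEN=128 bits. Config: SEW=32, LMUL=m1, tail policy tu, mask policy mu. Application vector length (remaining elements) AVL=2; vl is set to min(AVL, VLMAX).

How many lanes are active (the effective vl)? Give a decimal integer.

vl = 2

lanes per group: 128·1/32 = 4
AVL=2 ≤ VLMAX=4, so vl = 2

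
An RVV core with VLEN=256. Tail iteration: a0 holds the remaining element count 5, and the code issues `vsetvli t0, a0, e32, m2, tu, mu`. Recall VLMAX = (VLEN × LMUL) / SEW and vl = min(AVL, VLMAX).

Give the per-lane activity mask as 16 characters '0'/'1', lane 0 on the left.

VLMAX = VLEN×LMUL/SEW = 256×2/32 = 16
AVL=5 ≤ VLMAX=16, so vl = 5
bits (lane 0 leftmost): 1111100000000000

predicate = 1111100000000000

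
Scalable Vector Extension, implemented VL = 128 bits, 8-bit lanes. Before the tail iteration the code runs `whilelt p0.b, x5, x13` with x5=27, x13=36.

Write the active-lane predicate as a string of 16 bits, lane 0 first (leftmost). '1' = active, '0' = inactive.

register lanes = 128/8 = 16
active while 27+j < 36, i.e. j ∈ [0,9) capped at 16 ⇒ 9
bits (lane 0 leftmost): 1111111110000000

predicate = 1111111110000000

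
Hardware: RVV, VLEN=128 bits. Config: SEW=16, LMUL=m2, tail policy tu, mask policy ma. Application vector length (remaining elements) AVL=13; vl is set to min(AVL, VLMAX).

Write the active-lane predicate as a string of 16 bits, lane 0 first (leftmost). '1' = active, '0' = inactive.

predicate = 1111111111111000

VLMAX = (128 × 2) / 16 = 16 lanes
vl = min(AVL, VLMAX) = min(13, 16) = 13
bits (lane 0 leftmost): 1111111111111000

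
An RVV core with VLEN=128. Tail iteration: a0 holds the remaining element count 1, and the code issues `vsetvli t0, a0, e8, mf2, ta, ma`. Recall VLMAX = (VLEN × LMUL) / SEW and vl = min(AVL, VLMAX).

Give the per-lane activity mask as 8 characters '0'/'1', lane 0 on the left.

predicate = 10000000

lanes per group: 128·1/2/8 = 8
AVL=1 ≤ VLMAX=8, so vl = 1
bits (lane 0 leftmost): 10000000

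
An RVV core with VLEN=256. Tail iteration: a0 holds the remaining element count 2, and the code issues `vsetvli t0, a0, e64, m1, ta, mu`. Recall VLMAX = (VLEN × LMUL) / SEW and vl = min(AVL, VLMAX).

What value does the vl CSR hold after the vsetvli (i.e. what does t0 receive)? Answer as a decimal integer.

vl = 2

lanes per group: 256·1/64 = 4
vl ← min(2, 4) = 2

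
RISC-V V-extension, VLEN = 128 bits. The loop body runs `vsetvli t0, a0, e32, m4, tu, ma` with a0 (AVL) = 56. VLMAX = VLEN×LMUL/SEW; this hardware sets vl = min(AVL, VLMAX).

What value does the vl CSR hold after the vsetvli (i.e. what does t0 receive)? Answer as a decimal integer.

VLMAX = (128 × 4) / 32 = 16 lanes
vl = min(AVL, VLMAX) = min(56, 16) = 16

vl = 16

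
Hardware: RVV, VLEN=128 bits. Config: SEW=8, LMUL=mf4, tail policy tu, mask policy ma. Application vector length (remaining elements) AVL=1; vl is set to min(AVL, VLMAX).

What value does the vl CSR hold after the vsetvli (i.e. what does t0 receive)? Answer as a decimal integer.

vl = 1

VLMAX = VLEN×LMUL/SEW = 128×1/4/8 = 4
vl = min(AVL, VLMAX) = min(1, 4) = 1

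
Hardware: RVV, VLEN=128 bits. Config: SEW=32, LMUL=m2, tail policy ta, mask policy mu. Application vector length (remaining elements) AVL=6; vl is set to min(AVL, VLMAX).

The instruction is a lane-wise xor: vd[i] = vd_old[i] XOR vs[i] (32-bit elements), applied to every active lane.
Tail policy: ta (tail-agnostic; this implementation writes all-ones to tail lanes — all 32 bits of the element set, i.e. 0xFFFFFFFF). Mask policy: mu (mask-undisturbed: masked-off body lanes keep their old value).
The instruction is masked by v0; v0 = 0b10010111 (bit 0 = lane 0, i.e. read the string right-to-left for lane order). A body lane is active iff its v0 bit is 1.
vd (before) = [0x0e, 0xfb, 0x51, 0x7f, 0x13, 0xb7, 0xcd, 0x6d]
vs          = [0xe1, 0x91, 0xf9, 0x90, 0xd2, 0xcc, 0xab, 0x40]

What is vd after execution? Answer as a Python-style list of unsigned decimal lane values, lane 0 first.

vd = [239, 106, 168, 127, 193, 183, 4294967295, 4294967295]

lanes per group: 128·2/32 = 8
AVL=6 ≤ VLMAX=8, so vl = 6
lane  0: xor(0x0e,0xe1) ⇒ 0xef
lane  1: xor(0xfb,0x91) ⇒ 0x6a
lane  2: xor(0x51,0xf9) ⇒ 0xa8
lane  3: mask-off/keep ⇒ 0x7f
lane  4: xor(0x13,0xd2) ⇒ 0xc1
lane  5: mask-off/keep ⇒ 0xb7
lane  6: tail/ones ⇒ 0xffffffff
lane  7: tail/ones ⇒ 0xffffffff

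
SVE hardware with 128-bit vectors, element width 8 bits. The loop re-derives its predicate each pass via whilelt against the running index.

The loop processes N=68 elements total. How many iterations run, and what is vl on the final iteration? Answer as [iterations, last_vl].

[iterations, last_vl] = [5, 4]

lane count: 128 div 8 = 16
N=68: ⌈68/16⌉ = 5 iters; last vl = 68 − 4×16 = 4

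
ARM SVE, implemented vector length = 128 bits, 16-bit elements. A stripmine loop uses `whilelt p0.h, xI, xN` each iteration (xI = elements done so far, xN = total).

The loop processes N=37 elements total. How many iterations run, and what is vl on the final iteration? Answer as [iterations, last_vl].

[iterations, last_vl] = [5, 5]

lane count: 128 div 16 = 8
iterations = ceil(37/8) = 5; final-pass vl = 5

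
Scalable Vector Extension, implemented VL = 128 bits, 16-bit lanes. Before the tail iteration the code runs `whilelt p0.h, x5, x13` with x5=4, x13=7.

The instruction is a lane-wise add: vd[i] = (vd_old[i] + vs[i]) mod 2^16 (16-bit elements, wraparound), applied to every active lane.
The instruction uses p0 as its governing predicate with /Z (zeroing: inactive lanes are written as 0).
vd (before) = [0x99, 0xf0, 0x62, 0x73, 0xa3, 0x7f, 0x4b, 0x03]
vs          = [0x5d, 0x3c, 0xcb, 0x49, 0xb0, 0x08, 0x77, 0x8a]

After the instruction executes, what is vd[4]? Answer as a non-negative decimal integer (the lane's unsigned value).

register lanes = 128/16 = 8
p0[j] = (4+j < 7); true for j=0..2 → 3 lanes set
vd[0] add(0x99,0x5d) -> 0xf6
vd[1] add(0xf0,0x3c) -> 0x12c
vd[2] add(0x62,0xcb) -> 0x12d
vd[3] tail/zero -> 0x00
vd[4] tail/zero -> 0x00
vd[5] tail/zero -> 0x00
vd[6] tail/zero -> 0x00
vd[7] tail/zero -> 0x00

vd[4] = 0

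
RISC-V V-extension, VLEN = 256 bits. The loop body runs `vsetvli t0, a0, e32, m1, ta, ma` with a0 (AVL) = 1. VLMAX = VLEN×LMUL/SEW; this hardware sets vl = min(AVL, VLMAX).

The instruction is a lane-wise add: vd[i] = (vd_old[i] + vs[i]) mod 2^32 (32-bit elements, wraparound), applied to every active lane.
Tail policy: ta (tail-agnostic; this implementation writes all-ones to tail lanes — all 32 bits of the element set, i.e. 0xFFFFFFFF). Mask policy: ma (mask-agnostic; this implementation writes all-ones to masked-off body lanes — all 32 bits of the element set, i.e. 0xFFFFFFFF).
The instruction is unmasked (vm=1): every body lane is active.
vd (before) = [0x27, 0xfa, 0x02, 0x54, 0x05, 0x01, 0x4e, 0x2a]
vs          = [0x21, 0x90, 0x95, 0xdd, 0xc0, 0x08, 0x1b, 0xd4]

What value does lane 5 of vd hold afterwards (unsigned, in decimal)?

VLMAX = (256 × 1) / 32 = 8 lanes
AVL=1 ≤ VLMAX=8, so vl = 1
lane  0: add(0x27,0x21) ⇒ 0x48
lane  1: tail/ones ⇒ 0xffffffff
lane  2: tail/ones ⇒ 0xffffffff
lane  3: tail/ones ⇒ 0xffffffff
lane  4: tail/ones ⇒ 0xffffffff
lane  5: tail/ones ⇒ 0xffffffff
lane  6: tail/ones ⇒ 0xffffffff
lane  7: tail/ones ⇒ 0xffffffff

vd[5] = 4294967295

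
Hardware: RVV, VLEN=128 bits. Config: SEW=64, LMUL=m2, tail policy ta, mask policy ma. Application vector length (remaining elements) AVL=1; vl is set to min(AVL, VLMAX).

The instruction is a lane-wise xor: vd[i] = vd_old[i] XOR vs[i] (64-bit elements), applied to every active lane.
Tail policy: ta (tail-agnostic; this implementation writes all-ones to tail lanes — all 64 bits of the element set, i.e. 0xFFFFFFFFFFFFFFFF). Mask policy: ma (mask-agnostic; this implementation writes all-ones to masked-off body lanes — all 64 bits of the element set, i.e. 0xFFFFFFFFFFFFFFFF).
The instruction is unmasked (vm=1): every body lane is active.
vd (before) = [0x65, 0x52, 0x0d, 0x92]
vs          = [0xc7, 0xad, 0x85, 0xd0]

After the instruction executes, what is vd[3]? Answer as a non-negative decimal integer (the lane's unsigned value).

VLMAX = (128 × 2) / 64 = 4 lanes
vl = min(AVL, VLMAX) = min(1, 4) = 1
[0] xor(0x65,0xc7) = 0xa2
[1] tail/ones = 0xffffffffffffffff
[2] tail/ones = 0xffffffffffffffff
[3] tail/ones = 0xffffffffffffffff

vd[3] = 18446744073709551615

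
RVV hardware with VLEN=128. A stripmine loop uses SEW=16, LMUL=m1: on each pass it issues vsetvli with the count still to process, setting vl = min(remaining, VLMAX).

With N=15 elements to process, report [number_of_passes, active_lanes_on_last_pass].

lanes per group: 128·1/16 = 8
15 elements at 8/iter → 2 passes, remainder 7 on the last

[iterations, last_vl] = [2, 7]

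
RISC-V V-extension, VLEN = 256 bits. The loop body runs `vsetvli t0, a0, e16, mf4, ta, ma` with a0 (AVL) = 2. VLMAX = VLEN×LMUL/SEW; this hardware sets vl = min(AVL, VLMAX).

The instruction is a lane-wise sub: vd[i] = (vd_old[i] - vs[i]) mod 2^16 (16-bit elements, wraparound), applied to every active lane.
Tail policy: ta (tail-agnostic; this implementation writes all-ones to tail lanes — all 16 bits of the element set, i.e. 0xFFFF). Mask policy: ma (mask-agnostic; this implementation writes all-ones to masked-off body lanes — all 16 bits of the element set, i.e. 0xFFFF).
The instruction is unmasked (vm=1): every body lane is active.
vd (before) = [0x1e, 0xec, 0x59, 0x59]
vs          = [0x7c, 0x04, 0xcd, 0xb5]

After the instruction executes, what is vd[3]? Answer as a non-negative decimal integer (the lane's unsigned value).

VLMAX = (256 × 1/4) / 16 = 4 lanes
vl ← min(2, 4) = 2
lane  0: sub(0x1e,0x7c) ⇒ 0xffa2
lane  1: sub(0xec,0x04) ⇒ 0xe8
lane  2: tail/ones ⇒ 0xffff
lane  3: tail/ones ⇒ 0xffff

vd[3] = 65535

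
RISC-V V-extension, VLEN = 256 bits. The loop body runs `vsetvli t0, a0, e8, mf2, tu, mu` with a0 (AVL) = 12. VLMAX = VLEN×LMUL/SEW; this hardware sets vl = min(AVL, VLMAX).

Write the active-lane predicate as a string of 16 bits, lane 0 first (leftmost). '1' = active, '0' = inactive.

predicate = 1111111111110000

lanes per group: 256·1/2/8 = 16
vl ← min(12, 16) = 12
bits (lane 0 leftmost): 1111111111110000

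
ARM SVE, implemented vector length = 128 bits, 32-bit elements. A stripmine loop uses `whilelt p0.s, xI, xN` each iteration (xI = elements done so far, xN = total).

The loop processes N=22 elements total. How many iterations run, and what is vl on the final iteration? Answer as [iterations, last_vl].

[iterations, last_vl] = [6, 2]

lane count: 128 div 32 = 4
iterations = ceil(22/4) = 6; final-pass vl = 2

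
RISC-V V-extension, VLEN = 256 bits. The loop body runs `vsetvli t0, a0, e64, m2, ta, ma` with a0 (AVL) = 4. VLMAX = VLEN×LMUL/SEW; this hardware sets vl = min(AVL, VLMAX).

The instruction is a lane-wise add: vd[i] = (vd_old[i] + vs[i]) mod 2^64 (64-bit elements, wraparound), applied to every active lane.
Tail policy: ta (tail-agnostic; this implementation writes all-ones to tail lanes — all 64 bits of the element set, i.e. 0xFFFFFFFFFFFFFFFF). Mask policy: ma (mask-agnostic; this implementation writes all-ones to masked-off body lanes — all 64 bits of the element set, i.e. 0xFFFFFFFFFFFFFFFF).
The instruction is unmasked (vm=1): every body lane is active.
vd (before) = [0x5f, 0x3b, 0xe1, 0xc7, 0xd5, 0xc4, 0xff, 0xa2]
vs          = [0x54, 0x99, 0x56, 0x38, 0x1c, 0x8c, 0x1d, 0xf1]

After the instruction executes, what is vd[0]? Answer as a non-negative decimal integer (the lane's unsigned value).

lanes per group: 256·2/64 = 8
vl = min(AVL, VLMAX) = min(4, 8) = 4
lane  0: add(0x5f,0x54) ⇒ 0xb3
lane  1: add(0x3b,0x99) ⇒ 0xd4
lane  2: add(0xe1,0x56) ⇒ 0x137
lane  3: add(0xc7,0x38) ⇒ 0xff
lane  4: tail/ones ⇒ 0xffffffffffffffff
lane  5: tail/ones ⇒ 0xffffffffffffffff
lane  6: tail/ones ⇒ 0xffffffffffffffff
lane  7: tail/ones ⇒ 0xffffffffffffffff

vd[0] = 179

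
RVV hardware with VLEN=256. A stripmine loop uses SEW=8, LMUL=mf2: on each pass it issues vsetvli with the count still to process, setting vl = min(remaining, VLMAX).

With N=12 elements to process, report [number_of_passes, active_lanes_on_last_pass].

[iterations, last_vl] = [1, 12]

VLMAX = (256 × 1/2) / 8 = 16 lanes
iterations = ceil(12/16) = 1; final-pass vl = 12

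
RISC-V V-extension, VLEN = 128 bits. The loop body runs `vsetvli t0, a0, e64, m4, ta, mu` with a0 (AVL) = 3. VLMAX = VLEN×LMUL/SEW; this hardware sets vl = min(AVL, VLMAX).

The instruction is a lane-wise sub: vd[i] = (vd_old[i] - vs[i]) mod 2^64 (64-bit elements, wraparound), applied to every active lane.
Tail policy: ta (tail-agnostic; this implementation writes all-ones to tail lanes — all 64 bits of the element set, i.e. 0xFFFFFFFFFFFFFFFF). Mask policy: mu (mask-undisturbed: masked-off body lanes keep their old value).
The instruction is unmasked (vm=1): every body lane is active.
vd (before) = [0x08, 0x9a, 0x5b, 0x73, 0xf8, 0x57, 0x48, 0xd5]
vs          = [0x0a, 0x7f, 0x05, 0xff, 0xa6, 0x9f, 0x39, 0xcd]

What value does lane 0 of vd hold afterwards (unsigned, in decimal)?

lanes per group: 128·4/64 = 8
vl ← min(3, 8) = 3
lane  0: sub(0x08,0x0a) ⇒ 0xfffffffffffffffe
lane  1: sub(0x9a,0x7f) ⇒ 0x1b
lane  2: sub(0x5b,0x05) ⇒ 0x56
lane  3: tail/ones ⇒ 0xffffffffffffffff
lane  4: tail/ones ⇒ 0xffffffffffffffff
lane  5: tail/ones ⇒ 0xffffffffffffffff
lane  6: tail/ones ⇒ 0xffffffffffffffff
lane  7: tail/ones ⇒ 0xffffffffffffffff

vd[0] = 18446744073709551614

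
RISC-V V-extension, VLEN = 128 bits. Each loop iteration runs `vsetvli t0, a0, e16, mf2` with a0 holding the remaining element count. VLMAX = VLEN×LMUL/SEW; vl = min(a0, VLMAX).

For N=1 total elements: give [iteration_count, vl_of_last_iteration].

[iterations, last_vl] = [1, 1]

VLMAX = VLEN×LMUL/SEW = 128×1/2/16 = 4
N=1: ⌈1/4⌉ = 1 iters; last vl = 1 − 0×4 = 1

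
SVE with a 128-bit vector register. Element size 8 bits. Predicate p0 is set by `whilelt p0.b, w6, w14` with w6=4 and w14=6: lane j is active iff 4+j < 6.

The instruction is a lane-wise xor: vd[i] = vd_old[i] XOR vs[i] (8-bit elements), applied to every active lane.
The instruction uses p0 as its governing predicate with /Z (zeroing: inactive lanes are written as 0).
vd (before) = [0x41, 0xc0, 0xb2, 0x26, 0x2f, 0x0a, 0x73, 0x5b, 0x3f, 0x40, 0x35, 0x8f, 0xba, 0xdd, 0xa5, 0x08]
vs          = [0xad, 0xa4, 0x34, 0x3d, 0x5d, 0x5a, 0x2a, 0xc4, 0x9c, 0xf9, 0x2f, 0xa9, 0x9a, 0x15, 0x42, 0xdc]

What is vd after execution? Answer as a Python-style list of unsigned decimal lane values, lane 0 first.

128-bit reg / 8-bit elem → 16 lanes
p0[j] = (4+j < 6); true for j=0..1 → 2 lanes set
lane  0: xor(0x41,0xad) ⇒ 0xec
lane  1: xor(0xc0,0xa4) ⇒ 0x64
lane  2: tail/zero ⇒ 0x00
lane  3: tail/zero ⇒ 0x00
lane  4: tail/zero ⇒ 0x00
lane  5: tail/zero ⇒ 0x00
lane  6: tail/zero ⇒ 0x00
lane  7: tail/zero ⇒ 0x00
lane  8: tail/zero ⇒ 0x00
lane  9: tail/zero ⇒ 0x00
lane 10: tail/zero ⇒ 0x00
lane 11: tail/zero ⇒ 0x00
lane 12: tail/zero ⇒ 0x00
lane 13: tail/zero ⇒ 0x00
lane 14: tail/zero ⇒ 0x00
lane 15: tail/zero ⇒ 0x00

vd = [236, 100, 0, 0, 0, 0, 0, 0, 0, 0, 0, 0, 0, 0, 0, 0]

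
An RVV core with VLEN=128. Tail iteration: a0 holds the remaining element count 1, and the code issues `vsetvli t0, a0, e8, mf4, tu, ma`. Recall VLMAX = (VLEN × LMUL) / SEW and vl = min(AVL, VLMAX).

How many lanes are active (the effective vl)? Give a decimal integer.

vl = 1

lanes per group: 128·1/4/8 = 4
vl = min(AVL, VLMAX) = min(1, 4) = 1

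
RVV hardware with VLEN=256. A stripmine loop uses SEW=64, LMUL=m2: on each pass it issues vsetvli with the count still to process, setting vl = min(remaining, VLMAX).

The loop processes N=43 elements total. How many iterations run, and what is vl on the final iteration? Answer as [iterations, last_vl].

lanes per group: 256·2/64 = 8
iterations = ceil(43/8) = 6; final-pass vl = 3

[iterations, last_vl] = [6, 3]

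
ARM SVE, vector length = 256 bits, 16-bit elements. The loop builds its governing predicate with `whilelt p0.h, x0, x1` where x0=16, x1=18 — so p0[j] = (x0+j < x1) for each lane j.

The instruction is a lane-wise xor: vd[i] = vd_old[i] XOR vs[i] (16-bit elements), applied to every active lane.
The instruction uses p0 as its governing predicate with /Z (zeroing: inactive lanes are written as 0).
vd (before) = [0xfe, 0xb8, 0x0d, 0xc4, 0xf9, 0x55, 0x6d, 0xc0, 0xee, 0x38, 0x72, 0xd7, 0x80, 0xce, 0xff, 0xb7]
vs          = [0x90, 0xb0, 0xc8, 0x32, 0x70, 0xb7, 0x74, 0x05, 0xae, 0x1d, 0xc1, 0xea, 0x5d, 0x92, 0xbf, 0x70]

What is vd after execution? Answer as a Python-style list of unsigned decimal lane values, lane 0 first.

vd = [110, 8, 0, 0, 0, 0, 0, 0, 0, 0, 0, 0, 0, 0, 0, 0]

256-bit reg / 16-bit elem → 16 lanes
p0[j] = (16+j < 18); true for j=0..1 → 2 lanes set
vd[0] xor(0xfe,0x90) -> 0x6e
vd[1] xor(0xb8,0xb0) -> 0x08
vd[2] tail/zero -> 0x00
vd[3] tail/zero -> 0x00
vd[4] tail/zero -> 0x00
vd[5] tail/zero -> 0x00
vd[6] tail/zero -> 0x00
vd[7] tail/zero -> 0x00
vd[8] tail/zero -> 0x00
vd[9] tail/zero -> 0x00
vd[10] tail/zero -> 0x00
vd[11] tail/zero -> 0x00
vd[12] tail/zero -> 0x00
vd[13] tail/zero -> 0x00
vd[14] tail/zero -> 0x00
vd[15] tail/zero -> 0x00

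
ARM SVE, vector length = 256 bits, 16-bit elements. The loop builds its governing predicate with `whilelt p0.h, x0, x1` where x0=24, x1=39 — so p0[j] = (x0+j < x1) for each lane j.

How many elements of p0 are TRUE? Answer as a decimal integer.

vl = 15

register lanes = 256/16 = 16
active while 24+j < 39, i.e. j ∈ [0,15) capped at 16 ⇒ 15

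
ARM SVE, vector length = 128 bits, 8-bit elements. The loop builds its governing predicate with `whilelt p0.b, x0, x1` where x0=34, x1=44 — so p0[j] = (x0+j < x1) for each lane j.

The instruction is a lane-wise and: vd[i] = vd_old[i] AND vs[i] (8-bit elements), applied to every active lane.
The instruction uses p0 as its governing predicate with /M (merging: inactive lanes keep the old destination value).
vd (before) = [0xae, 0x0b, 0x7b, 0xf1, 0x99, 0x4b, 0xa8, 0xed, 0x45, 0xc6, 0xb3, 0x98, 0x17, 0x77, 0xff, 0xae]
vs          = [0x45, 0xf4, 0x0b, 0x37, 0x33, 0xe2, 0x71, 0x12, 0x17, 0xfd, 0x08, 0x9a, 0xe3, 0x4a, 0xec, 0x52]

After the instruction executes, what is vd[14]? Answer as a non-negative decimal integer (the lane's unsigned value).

lane count: 128 div 8 = 16
whilelt: lane j active iff 34+j < 44 → j < 10 → 10 active
lane  0: and(0xae,0x45) ⇒ 0x04
lane  1: and(0x0b,0xf4) ⇒ 0x00
lane  2: and(0x7b,0x0b) ⇒ 0x0b
lane  3: and(0xf1,0x37) ⇒ 0x31
lane  4: and(0x99,0x33) ⇒ 0x11
lane  5: and(0x4b,0xe2) ⇒ 0x42
lane  6: and(0xa8,0x71) ⇒ 0x20
lane  7: and(0xed,0x12) ⇒ 0x00
lane  8: and(0x45,0x17) ⇒ 0x05
lane  9: and(0xc6,0xfd) ⇒ 0xc4
lane 10: tail/keep ⇒ 0xb3
lane 11: tail/keep ⇒ 0x98
lane 12: tail/keep ⇒ 0x17
lane 13: tail/keep ⇒ 0x77
lane 14: tail/keep ⇒ 0xff
lane 15: tail/keep ⇒ 0xae

vd[14] = 255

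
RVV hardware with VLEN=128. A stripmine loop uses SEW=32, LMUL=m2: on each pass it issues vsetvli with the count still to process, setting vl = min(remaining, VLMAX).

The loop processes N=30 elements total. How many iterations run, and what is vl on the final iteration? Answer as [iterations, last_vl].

[iterations, last_vl] = [4, 6]

VLMAX = VLEN×LMUL/SEW = 128×2/32 = 8
iterations = ceil(30/8) = 4; final-pass vl = 6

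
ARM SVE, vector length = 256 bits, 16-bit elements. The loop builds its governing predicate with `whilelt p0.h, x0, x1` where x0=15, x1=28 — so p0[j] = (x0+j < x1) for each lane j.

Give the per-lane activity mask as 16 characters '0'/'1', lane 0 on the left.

predicate = 1111111111111000

256-bit reg / 16-bit elem → 16 lanes
p0[j] = (15+j < 28); true for j=0..12 → 13 lanes set
bits (lane 0 leftmost): 1111111111111000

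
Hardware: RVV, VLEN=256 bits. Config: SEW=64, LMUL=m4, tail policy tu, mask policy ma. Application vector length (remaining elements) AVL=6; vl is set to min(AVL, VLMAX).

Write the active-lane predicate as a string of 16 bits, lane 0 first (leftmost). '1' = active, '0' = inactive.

VLMAX = (256 × 4) / 64 = 16 lanes
vl ← min(6, 16) = 6
bits (lane 0 leftmost): 1111110000000000

predicate = 1111110000000000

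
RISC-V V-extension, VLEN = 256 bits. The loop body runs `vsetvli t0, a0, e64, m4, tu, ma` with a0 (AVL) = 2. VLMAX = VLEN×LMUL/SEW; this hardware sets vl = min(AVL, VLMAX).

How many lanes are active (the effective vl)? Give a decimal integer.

vl = 2

lanes per group: 256·4/64 = 16
vl = min(AVL, VLMAX) = min(2, 16) = 2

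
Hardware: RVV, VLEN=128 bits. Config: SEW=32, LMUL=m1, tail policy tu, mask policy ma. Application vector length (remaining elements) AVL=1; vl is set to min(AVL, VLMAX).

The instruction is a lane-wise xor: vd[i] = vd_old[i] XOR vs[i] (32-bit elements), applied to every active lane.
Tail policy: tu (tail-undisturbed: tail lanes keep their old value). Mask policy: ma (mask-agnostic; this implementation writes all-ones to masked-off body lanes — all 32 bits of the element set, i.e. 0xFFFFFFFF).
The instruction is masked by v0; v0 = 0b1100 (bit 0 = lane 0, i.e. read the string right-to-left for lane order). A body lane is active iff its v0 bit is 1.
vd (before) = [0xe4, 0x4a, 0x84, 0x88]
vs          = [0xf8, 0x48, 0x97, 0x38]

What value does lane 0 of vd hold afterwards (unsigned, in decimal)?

VLMAX = VLEN×LMUL/SEW = 128×1/32 = 4
vl = min(AVL, VLMAX) = min(1, 4) = 1
vd[0] mask-off/ones -> 0xffffffff
vd[1] tail/keep -> 0x4a
vd[2] tail/keep -> 0x84
vd[3] tail/keep -> 0x88

vd[0] = 4294967295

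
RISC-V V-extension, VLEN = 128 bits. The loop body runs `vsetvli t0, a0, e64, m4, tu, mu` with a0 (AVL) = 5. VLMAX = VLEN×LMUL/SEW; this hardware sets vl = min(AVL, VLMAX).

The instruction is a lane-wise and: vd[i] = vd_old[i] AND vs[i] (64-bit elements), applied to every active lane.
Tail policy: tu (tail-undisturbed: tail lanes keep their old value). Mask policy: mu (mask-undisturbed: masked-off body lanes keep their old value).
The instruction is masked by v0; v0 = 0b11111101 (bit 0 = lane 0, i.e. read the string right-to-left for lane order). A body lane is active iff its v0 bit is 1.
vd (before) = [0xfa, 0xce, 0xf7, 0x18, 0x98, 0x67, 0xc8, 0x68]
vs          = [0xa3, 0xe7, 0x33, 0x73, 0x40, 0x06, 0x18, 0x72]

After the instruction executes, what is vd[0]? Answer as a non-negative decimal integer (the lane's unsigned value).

VLMAX = VLEN×LMUL/SEW = 128×4/64 = 8
vl ← min(5, 8) = 5
  i=0: and(0xfa,0xa3) → 162
  i=1: mask-off/keep → 206
  i=2: and(0xf7,0x33) → 51
  i=3: and(0x18,0x73) → 16
  i=4: and(0x98,0x40) → 0
  i=5: tail/keep → 103
  i=6: tail/keep → 200
  i=7: tail/keep → 104

vd[0] = 162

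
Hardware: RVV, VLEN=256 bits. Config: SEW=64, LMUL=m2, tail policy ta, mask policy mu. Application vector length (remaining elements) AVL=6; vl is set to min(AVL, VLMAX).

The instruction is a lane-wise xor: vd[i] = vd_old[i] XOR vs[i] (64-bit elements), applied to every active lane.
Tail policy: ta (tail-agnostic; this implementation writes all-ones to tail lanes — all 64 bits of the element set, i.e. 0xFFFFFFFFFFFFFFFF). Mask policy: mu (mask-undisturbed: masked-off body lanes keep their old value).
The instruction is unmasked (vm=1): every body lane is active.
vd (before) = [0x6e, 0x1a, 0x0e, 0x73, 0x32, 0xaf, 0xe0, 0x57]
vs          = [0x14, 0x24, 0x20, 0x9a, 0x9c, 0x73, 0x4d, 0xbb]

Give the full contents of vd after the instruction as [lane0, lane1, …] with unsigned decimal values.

VLMAX = VLEN×LMUL/SEW = 256×2/64 = 8
vl = min(AVL, VLMAX) = min(6, 8) = 6
lane  0: xor(0x6e,0x14) ⇒ 0x7a
lane  1: xor(0x1a,0x24) ⇒ 0x3e
lane  2: xor(0x0e,0x20) ⇒ 0x2e
lane  3: xor(0x73,0x9a) ⇒ 0xe9
lane  4: xor(0x32,0x9c) ⇒ 0xae
lane  5: xor(0xaf,0x73) ⇒ 0xdc
lane  6: tail/ones ⇒ 0xffffffffffffffff
lane  7: tail/ones ⇒ 0xffffffffffffffff

vd = [122, 62, 46, 233, 174, 220, 18446744073709551615, 18446744073709551615]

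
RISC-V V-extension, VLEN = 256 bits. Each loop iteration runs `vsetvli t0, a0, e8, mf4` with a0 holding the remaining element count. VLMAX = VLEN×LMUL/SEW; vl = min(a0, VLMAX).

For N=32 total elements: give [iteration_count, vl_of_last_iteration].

VLMAX = (256 × 1/4) / 8 = 8 lanes
iterations = ceil(32/8) = 4; final-pass vl = 8

[iterations, last_vl] = [4, 8]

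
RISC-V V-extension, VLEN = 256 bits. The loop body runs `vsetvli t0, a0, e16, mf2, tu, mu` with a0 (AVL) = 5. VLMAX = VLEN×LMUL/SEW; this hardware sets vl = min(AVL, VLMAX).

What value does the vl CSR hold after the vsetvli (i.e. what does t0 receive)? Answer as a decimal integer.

lanes per group: 256·1/2/16 = 8
vl ← min(5, 8) = 5

vl = 5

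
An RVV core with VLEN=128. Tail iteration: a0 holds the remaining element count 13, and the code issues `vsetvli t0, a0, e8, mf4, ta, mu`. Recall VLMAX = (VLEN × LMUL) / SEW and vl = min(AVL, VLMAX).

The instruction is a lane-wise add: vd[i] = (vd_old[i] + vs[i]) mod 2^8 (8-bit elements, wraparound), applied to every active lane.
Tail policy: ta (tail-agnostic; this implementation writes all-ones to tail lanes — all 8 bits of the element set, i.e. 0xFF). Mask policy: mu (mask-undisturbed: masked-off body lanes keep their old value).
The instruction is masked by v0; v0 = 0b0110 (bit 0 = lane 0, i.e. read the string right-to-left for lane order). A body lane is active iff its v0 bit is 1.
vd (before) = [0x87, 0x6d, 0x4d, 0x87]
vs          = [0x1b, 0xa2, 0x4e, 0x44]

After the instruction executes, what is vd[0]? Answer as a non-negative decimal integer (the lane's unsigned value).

lanes per group: 128·1/4/8 = 4
vl ← min(13, 4) = 4
lane  0: mask-off/keep ⇒ 0x87
lane  1: add(0x6d,0xa2) ⇒ 0x0f
lane  2: add(0x4d,0x4e) ⇒ 0x9b
lane  3: mask-off/keep ⇒ 0x87

vd[0] = 135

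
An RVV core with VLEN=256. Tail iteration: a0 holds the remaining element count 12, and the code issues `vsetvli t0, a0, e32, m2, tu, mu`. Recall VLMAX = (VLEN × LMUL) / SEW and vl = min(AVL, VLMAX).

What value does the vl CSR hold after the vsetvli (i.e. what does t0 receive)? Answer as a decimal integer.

VLMAX = VLEN×LMUL/SEW = 256×2/32 = 16
vl = min(AVL, VLMAX) = min(12, 16) = 12

vl = 12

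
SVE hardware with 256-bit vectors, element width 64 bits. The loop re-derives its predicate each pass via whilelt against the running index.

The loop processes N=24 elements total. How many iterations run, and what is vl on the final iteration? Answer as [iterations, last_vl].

register lanes = 256/64 = 4
24 elements at 4/iter → 6 passes, remainder 4 on the last

[iterations, last_vl] = [6, 4]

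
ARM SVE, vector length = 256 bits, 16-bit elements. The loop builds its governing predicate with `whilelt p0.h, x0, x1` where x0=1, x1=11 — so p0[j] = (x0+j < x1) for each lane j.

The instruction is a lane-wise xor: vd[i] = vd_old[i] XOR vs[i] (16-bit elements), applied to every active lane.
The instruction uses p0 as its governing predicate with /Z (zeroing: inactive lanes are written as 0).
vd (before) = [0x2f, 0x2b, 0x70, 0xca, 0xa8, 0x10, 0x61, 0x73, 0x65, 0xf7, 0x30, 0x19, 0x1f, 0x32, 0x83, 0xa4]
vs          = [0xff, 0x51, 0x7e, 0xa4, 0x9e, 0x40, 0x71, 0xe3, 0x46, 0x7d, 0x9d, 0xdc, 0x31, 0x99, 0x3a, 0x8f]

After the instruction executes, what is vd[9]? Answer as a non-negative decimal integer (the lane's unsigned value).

vd[9] = 138

register lanes = 256/16 = 16
whilelt: lane j active iff 1+j < 11 → j < 10 → 10 active
lane  0: xor(0x2f,0xff) ⇒ 0xd0
lane  1: xor(0x2b,0x51) ⇒ 0x7a
lane  2: xor(0x70,0x7e) ⇒ 0x0e
lane  3: xor(0xca,0xa4) ⇒ 0x6e
lane  4: xor(0xa8,0x9e) ⇒ 0x36
lane  5: xor(0x10,0x40) ⇒ 0x50
lane  6: xor(0x61,0x71) ⇒ 0x10
lane  7: xor(0x73,0xe3) ⇒ 0x90
lane  8: xor(0x65,0x46) ⇒ 0x23
lane  9: xor(0xf7,0x7d) ⇒ 0x8a
lane 10: tail/zero ⇒ 0x00
lane 11: tail/zero ⇒ 0x00
lane 12: tail/zero ⇒ 0x00
lane 13: tail/zero ⇒ 0x00
lane 14: tail/zero ⇒ 0x00
lane 15: tail/zero ⇒ 0x00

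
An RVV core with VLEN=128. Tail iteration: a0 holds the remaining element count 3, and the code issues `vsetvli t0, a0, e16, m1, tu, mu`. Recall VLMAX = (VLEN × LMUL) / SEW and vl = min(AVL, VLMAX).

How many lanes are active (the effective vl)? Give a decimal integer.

vl = 3

VLMAX = (128 × 1) / 16 = 8 lanes
vl ← min(3, 8) = 3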